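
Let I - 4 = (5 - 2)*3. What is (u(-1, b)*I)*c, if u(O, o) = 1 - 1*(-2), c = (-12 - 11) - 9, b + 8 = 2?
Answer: -1248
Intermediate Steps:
b = -6 (b = -8 + 2 = -6)
c = -32 (c = -23 - 9 = -32)
I = 13 (I = 4 + (5 - 2)*3 = 4 + 3*3 = 4 + 9 = 13)
u(O, o) = 3 (u(O, o) = 1 + 2 = 3)
(u(-1, b)*I)*c = (3*13)*(-32) = 39*(-32) = -1248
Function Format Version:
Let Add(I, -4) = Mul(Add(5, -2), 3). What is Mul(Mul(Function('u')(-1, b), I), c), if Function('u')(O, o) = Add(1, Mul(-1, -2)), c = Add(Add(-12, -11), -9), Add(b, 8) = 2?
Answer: -1248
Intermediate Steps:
b = -6 (b = Add(-8, 2) = -6)
c = -32 (c = Add(-23, -9) = -32)
I = 13 (I = Add(4, Mul(Add(5, -2), 3)) = Add(4, Mul(3, 3)) = Add(4, 9) = 13)
Function('u')(O, o) = 3 (Function('u')(O, o) = Add(1, 2) = 3)
Mul(Mul(Function('u')(-1, b), I), c) = Mul(Mul(3, 13), -32) = Mul(39, -32) = -1248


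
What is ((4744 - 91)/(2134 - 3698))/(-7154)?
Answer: 4653/11188856 ≈ 0.00041586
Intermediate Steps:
((4744 - 91)/(2134 - 3698))/(-7154) = (4653/(-1564))*(-1/7154) = (4653*(-1/1564))*(-1/7154) = -4653/1564*(-1/7154) = 4653/11188856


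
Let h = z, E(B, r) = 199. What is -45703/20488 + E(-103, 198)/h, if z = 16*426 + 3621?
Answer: -472925099/213833256 ≈ -2.2117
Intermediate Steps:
z = 10437 (z = 6816 + 3621 = 10437)
h = 10437
-45703/20488 + E(-103, 198)/h = -45703/20488 + 199/10437 = -472925099/213833256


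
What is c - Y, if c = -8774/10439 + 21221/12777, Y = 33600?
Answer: -4481428440179/133379103 ≈ -33599.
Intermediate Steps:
c = 109420621/133379103 (c = -8774*1/10439 + 21221*(1/12777) = -8774/10439 + 21221/12777 = 109420621/133379103 ≈ 0.82037)
c - Y = 109420621/133379103 - 1*33600 = 109420621/133379103 - 33600 = -4481428440179/133379103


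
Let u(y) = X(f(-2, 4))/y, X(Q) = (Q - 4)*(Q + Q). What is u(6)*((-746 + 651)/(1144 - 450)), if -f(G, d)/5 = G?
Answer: -950/347 ≈ -2.7378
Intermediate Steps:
f(G, d) = -5*G
X(Q) = 2*Q*(-4 + Q) (X(Q) = (-4 + Q)*(2*Q) = 2*Q*(-4 + Q))
u(y) = 120/y (u(y) = (2*(-5*(-2))*(-4 - 5*(-2)))/y = (2*10*(-4 + 10))/y = (2*10*6)/y = 120/y)
u(6)*((-746 + 651)/(1144 - 450)) = (120/6)*((-746 + 651)/(1144 - 450)) = (120*(1/6))*(-95/694) = 20*(-95*1/694) = 20*(-95/694) = -950/347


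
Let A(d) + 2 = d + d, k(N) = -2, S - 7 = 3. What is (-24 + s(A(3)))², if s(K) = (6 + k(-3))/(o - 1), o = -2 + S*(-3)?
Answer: 633616/1089 ≈ 581.83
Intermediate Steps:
S = 10 (S = 7 + 3 = 10)
A(d) = -2 + 2*d (A(d) = -2 + (d + d) = -2 + 2*d)
o = -32 (o = -2 + 10*(-3) = -2 - 30 = -32)
s(K) = -4/33 (s(K) = (6 - 2)/(-32 - 1) = 4/(-33) = 4*(-1/33) = -4/33)
(-24 + s(A(3)))² = (-24 - 4/33)² = (-796/33)² = 633616/1089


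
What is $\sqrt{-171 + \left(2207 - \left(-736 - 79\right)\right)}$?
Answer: $\sqrt{2851} \approx 53.395$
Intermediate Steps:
$\sqrt{-171 + \left(2207 - \left(-736 - 79\right)\right)} = \sqrt{-171 + \left(2207 - -815\right)} = \sqrt{-171 + \left(2207 + 815\right)} = \sqrt{-171 + 3022} = \sqrt{2851}$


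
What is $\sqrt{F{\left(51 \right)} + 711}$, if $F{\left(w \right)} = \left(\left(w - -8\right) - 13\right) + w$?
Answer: $2 \sqrt{202} \approx 28.425$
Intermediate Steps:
$F{\left(w \right)} = -5 + 2 w$ ($F{\left(w \right)} = \left(\left(w + 8\right) - 13\right) + w = \left(\left(8 + w\right) - 13\right) + w = \left(-5 + w\right) + w = -5 + 2 w$)
$\sqrt{F{\left(51 \right)} + 711} = \sqrt{\left(-5 + 2 \cdot 51\right) + 711} = \sqrt{\left(-5 + 102\right) + 711} = \sqrt{97 + 711} = \sqrt{808} = 2 \sqrt{202}$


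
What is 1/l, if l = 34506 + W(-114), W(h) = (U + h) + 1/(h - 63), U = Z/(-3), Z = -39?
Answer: 177/6089684 ≈ 2.9066e-5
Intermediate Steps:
U = 13 (U = -39/(-3) = -39*(-⅓) = 13)
W(h) = 13 + h + 1/(-63 + h) (W(h) = (13 + h) + 1/(h - 63) = (13 + h) + 1/(-63 + h) = 13 + h + 1/(-63 + h))
l = 6089684/177 (l = 34506 + (-818 + (-114)² - 50*(-114))/(-63 - 114) = 34506 + (-818 + 12996 + 5700)/(-177) = 34506 - 1/177*17878 = 34506 - 17878/177 = 6089684/177 ≈ 34405.)
1/l = 1/(6089684/177) = 177/6089684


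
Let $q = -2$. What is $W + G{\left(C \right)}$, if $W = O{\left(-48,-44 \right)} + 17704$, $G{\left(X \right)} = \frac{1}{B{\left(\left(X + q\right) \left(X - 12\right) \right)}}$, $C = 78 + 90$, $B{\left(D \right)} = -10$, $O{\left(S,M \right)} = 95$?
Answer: $\frac{177989}{10} \approx 17799.0$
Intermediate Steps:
$C = 168$
$G{\left(X \right)} = - \frac{1}{10}$ ($G{\left(X \right)} = \frac{1}{-10} = - \frac{1}{10}$)
$W = 17799$ ($W = 95 + 17704 = 17799$)
$W + G{\left(C \right)} = 17799 - \frac{1}{10} = \frac{177989}{10}$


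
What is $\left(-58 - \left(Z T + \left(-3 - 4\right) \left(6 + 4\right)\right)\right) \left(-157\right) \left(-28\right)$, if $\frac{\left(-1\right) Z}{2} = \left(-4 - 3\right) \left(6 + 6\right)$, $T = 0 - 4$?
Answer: $3006864$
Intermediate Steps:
$T = -4$
$Z = 168$ ($Z = - 2 \left(-4 - 3\right) \left(6 + 6\right) = - 2 \left(\left(-7\right) 12\right) = \left(-2\right) \left(-84\right) = 168$)
$\left(-58 - \left(Z T + \left(-3 - 4\right) \left(6 + 4\right)\right)\right) \left(-157\right) \left(-28\right) = \left(-58 - \left(168 \left(-4\right) + \left(-3 - 4\right) \left(6 + 4\right)\right)\right) \left(-157\right) \left(-28\right) = \left(-58 - \left(-672 - 70\right)\right) \left(-157\right) \left(-28\right) = \left(-58 - -742\right) \left(-157\right) \left(-28\right) = \left(-58 + 742\right) \left(-157\right) \left(-28\right) = 684 \left(-157\right) \left(-28\right) = \left(-107388\right) \left(-28\right) = 3006864$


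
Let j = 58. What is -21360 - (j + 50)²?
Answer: -33024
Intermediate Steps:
-21360 - (j + 50)² = -21360 - (58 + 50)² = -21360 - 1*108² = -21360 - 1*11664 = -21360 - 11664 = -33024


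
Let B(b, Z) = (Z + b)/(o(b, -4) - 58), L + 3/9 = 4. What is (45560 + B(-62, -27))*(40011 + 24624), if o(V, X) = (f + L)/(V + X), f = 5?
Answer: 3389544860397/1151 ≈ 2.9449e+9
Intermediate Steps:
L = 11/3 (L = -⅓ + 4 = 11/3 ≈ 3.6667)
o(V, X) = 26/(3*(V + X)) (o(V, X) = (5 + 11/3)/(V + X) = 26/(3*(V + X)))
B(b, Z) = (Z + b)/(-58 + 26/(3*(-4 + b))) (B(b, Z) = (Z + b)/(26/(3*(b - 4)) - 58) = (Z + b)/(26/(3*(-4 + b)) - 58) = (Z + b)/(-58 + 26/(3*(-4 + b))))
(45560 + B(-62, -27))*(40011 + 24624) = (45560 - 3*(-4 - 62)*(-27 - 62)/(-722 + 174*(-62)))*(40011 + 24624) = (45560 - 3*(-66)*(-89)/(-722 - 10788))*64635 = (45560 - 3*(-66)*(-89)/(-11510))*64635 = (45560 - 3*(-1/11510)*(-66)*(-89))*64635 = (45560 + 8811/5755)*64635 = (262206611/5755)*64635 = 3389544860397/1151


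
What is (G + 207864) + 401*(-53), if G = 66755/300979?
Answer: 56166058924/300979 ≈ 1.8661e+5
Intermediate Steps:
G = 66755/300979 (G = 66755*(1/300979) = 66755/300979 ≈ 0.22179)
(G + 207864) + 401*(-53) = (66755/300979 + 207864) + 401*(-53) = 62562765611/300979 - 21253 = 56166058924/300979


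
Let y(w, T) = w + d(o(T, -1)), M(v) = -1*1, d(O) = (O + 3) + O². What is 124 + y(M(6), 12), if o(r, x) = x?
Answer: 126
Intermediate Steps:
d(O) = 3 + O + O² (d(O) = (3 + O) + O² = 3 + O + O²)
M(v) = -1
y(w, T) = 3 + w (y(w, T) = w + (3 - 1 + (-1)²) = w + (3 - 1 + 1) = w + 3 = 3 + w)
124 + y(M(6), 12) = 124 + (3 - 1) = 124 + 2 = 126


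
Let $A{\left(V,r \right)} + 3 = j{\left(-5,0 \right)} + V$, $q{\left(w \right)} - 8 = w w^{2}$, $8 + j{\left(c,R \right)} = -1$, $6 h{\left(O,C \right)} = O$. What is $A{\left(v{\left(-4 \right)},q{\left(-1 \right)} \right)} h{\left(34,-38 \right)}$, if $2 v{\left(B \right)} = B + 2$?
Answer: $- \frac{221}{3} \approx -73.667$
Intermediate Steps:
$h{\left(O,C \right)} = \frac{O}{6}$
$j{\left(c,R \right)} = -9$ ($j{\left(c,R \right)} = -8 - 1 = -9$)
$v{\left(B \right)} = 1 + \frac{B}{2}$ ($v{\left(B \right)} = \frac{B + 2}{2} = \frac{2 + B}{2} = 1 + \frac{B}{2}$)
$q{\left(w \right)} = 8 + w^{3}$ ($q{\left(w \right)} = 8 + w w^{2} = 8 + w^{3}$)
$A{\left(V,r \right)} = -12 + V$ ($A{\left(V,r \right)} = -3 + \left(-9 + V\right) = -12 + V$)
$A{\left(v{\left(-4 \right)},q{\left(-1 \right)} \right)} h{\left(34,-38 \right)} = \left(-12 + \left(1 + \frac{1}{2} \left(-4\right)\right)\right) \frac{1}{6} \cdot 34 = \left(-12 + \left(1 - 2\right)\right) \frac{17}{3} = \left(-12 - 1\right) \frac{17}{3} = \left(-13\right) \frac{17}{3} = - \frac{221}{3}$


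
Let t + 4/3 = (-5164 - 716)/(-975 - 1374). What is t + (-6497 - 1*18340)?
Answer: -19446455/783 ≈ -24836.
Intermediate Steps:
t = 916/783 (t = -4/3 + (-5164 - 716)/(-975 - 1374) = -4/3 - 5880/(-2349) = -4/3 - 5880*(-1/2349) = -4/3 + 1960/783 = 916/783 ≈ 1.1699)
t + (-6497 - 1*18340) = 916/783 + (-6497 - 1*18340) = 916/783 + (-6497 - 18340) = 916/783 - 24837 = -19446455/783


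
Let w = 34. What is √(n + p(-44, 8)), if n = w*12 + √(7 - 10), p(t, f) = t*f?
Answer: √(56 + I*√3) ≈ 7.4842 + 0.1157*I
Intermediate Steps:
p(t, f) = f*t
n = 408 + I*√3 (n = 34*12 + √(7 - 10) = 408 + √(-3) = 408 + I*√3 ≈ 408.0 + 1.732*I)
√(n + p(-44, 8)) = √((408 + I*√3) + 8*(-44)) = √((408 + I*√3) - 352) = √(56 + I*√3)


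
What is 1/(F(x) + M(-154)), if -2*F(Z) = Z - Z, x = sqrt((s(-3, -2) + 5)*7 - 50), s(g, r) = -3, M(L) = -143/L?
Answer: 14/13 ≈ 1.0769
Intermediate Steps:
x = 6*I (x = sqrt((-3 + 5)*7 - 50) = sqrt(2*7 - 50) = sqrt(14 - 50) = sqrt(-36) = 6*I ≈ 6.0*I)
F(Z) = 0 (F(Z) = -(Z - Z)/2 = -1/2*0 = 0)
1/(F(x) + M(-154)) = 1/(0 - 143/(-154)) = 1/(0 - 143*(-1/154)) = 1/(0 + 13/14) = 1/(13/14) = 14/13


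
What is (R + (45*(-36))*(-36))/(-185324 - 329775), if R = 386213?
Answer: -444533/515099 ≈ -0.86300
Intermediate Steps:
(R + (45*(-36))*(-36))/(-185324 - 329775) = (386213 + (45*(-36))*(-36))/(-185324 - 329775) = (386213 - 1620*(-36))/(-515099) = (386213 + 58320)*(-1/515099) = 444533*(-1/515099) = -444533/515099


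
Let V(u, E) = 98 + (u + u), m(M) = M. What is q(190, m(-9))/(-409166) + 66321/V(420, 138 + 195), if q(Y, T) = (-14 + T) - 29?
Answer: 13568173531/191898854 ≈ 70.705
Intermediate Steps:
q(Y, T) = -43 + T
V(u, E) = 98 + 2*u
q(190, m(-9))/(-409166) + 66321/V(420, 138 + 195) = (-43 - 9)/(-409166) + 66321/(98 + 2*420) = -52*(-1/409166) + 66321/(98 + 840) = 26/204583 + 66321/938 = 13568173531/191898854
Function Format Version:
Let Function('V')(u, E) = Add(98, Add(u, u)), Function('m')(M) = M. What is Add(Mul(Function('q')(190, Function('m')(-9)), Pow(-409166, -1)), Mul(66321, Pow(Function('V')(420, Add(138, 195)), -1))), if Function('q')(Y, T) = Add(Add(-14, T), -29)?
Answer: Rational(13568173531, 191898854) ≈ 70.705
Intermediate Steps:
Function('q')(Y, T) = Add(-43, T)
Function('V')(u, E) = Add(98, Mul(2, u))
Add(Mul(Function('q')(190, Function('m')(-9)), Pow(-409166, -1)), Mul(66321, Pow(Function('V')(420, Add(138, 195)), -1))) = Add(Mul(Add(-43, -9), Pow(-409166, -1)), Mul(66321, Pow(Add(98, Mul(2, 420)), -1))) = Add(Mul(-52, Rational(-1, 409166)), Mul(66321, Pow(Add(98, 840), -1))) = Add(Rational(26, 204583), Mul(66321, Pow(938, -1))) = Add(Rational(26, 204583), Mul(66321, Rational(1, 938))) = Add(Rational(26, 204583), Rational(66321, 938)) = Rational(13568173531, 191898854)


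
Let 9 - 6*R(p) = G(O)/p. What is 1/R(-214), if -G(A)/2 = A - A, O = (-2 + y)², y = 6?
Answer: ⅔ ≈ 0.66667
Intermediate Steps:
O = 16 (O = (-2 + 6)² = 4² = 16)
G(A) = 0 (G(A) = -2*(A - A) = -2*0 = 0)
R(p) = 3/2 (R(p) = 3/2 - 0/p = 3/2 - ⅙*0 = 3/2 + 0 = 3/2)
1/R(-214) = 1/(3/2) = ⅔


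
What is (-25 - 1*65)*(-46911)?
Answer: 4221990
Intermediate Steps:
(-25 - 1*65)*(-46911) = (-25 - 65)*(-46911) = -90*(-46911) = 4221990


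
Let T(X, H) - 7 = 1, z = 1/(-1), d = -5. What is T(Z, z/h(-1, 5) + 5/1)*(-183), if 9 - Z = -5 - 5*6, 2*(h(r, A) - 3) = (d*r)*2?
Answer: -1464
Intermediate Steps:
h(r, A) = 3 - 5*r (h(r, A) = 3 + (-5*r*2)/2 = 3 + (-10*r)/2 = 3 - 5*r)
z = -1
Z = 44 (Z = 9 - (-5 - 5*6) = 9 - (-5 - 30) = 9 - 1*(-35) = 9 + 35 = 44)
T(X, H) = 8 (T(X, H) = 7 + 1 = 8)
T(Z, z/h(-1, 5) + 5/1)*(-183) = 8*(-183) = -1464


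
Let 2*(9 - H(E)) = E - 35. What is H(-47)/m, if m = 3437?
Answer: 50/3437 ≈ 0.014548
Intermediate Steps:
H(E) = 53/2 - E/2 (H(E) = 9 - (E - 35)/2 = 9 - (-35 + E)/2 = 9 + (35/2 - E/2) = 53/2 - E/2)
H(-47)/m = (53/2 - ½*(-47))/3437 = (53/2 + 47/2)*(1/3437) = 50*(1/3437) = 50/3437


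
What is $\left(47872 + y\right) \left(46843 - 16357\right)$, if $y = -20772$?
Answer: $826170600$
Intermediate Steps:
$\left(47872 + y\right) \left(46843 - 16357\right) = \left(47872 - 20772\right) \left(46843 - 16357\right) = 27100 \cdot 30486 = 826170600$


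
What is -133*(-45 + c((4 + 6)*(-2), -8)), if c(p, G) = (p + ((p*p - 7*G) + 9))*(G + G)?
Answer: 952945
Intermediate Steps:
c(p, G) = 2*G*(9 + p + p² - 7*G) (c(p, G) = (p + ((p² - 7*G) + 9))*(2*G) = (p + (9 + p² - 7*G))*(2*G) = (9 + p + p² - 7*G)*(2*G) = 2*G*(9 + p + p² - 7*G))
-133*(-45 + c((4 + 6)*(-2), -8)) = -133*(-45 + 2*(-8)*(9 + (4 + 6)*(-2) + ((4 + 6)*(-2))² - 7*(-8))) = -133*(-45 + 2*(-8)*(9 + 10*(-2) + (10*(-2))² + 56)) = -133*(-45 + 2*(-8)*(9 - 20 + (-20)² + 56)) = -133*(-45 + 2*(-8)*(9 - 20 + 400 + 56)) = -133*(-45 + 2*(-8)*445) = -133*(-45 - 7120) = -133*(-7165) = 952945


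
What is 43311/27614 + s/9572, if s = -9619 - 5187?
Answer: 715001/33040151 ≈ 0.021640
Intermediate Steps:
s = -14806
43311/27614 + s/9572 = 43311/27614 - 14806/9572 = 43311*(1/27614) - 14806*1/9572 = 43311/27614 - 7403/4786 = 715001/33040151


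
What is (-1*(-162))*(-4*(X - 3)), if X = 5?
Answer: -1296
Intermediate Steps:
(-1*(-162))*(-4*(X - 3)) = (-1*(-162))*(-4*(5 - 3)) = 162*(-4*2) = 162*(-8) = -1296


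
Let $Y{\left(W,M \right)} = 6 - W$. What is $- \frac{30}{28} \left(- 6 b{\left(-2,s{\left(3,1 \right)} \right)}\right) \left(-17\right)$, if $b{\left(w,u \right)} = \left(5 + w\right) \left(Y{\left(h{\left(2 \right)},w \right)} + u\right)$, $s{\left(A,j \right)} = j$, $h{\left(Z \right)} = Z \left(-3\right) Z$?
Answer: $- \frac{43605}{7} \approx -6229.3$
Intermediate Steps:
$h{\left(Z \right)} = - 3 Z^{2}$ ($h{\left(Z \right)} = - 3 Z Z = - 3 Z^{2}$)
$b{\left(w,u \right)} = \left(5 + w\right) \left(18 + u\right)$ ($b{\left(w,u \right)} = \left(5 + w\right) \left(\left(6 - - 3 \cdot 2^{2}\right) + u\right) = \left(5 + w\right) \left(\left(6 - \left(-3\right) 4\right) + u\right) = \left(5 + w\right) \left(\left(6 - -12\right) + u\right) = \left(5 + w\right) \left(\left(6 + 12\right) + u\right) = \left(5 + w\right) \left(18 + u\right)$)
$- \frac{30}{28} \left(- 6 b{\left(-2,s{\left(3,1 \right)} \right)}\right) \left(-17\right) = - \frac{30}{28} \left(- 6 \left(90 + 5 \cdot 1 + 18 \left(-2\right) + 1 \left(-2\right)\right)\right) \left(-17\right) = \left(-30\right) \frac{1}{28} \left(- 6 \left(90 + 5 - 36 - 2\right)\right) \left(-17\right) = - \frac{15 \left(\left(-6\right) 57\right)}{14} \left(-17\right) = \left(- \frac{15}{14}\right) \left(-342\right) \left(-17\right) = \frac{2565}{7} \left(-17\right) = - \frac{43605}{7}$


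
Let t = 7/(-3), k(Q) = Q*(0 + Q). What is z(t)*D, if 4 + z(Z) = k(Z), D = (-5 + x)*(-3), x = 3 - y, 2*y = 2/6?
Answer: 169/18 ≈ 9.3889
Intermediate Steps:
y = ⅙ (y = (2/6)/2 = (2*(⅙))/2 = (½)*(⅓) = ⅙ ≈ 0.16667)
x = 17/6 (x = 3 - 1*⅙ = 3 - ⅙ = 17/6 ≈ 2.8333)
k(Q) = Q² (k(Q) = Q*Q = Q²)
D = 13/2 (D = (-5 + 17/6)*(-3) = -13/6*(-3) = 13/2 ≈ 6.5000)
t = -7/3 (t = 7*(-⅓) = -7/3 ≈ -2.3333)
z(Z) = -4 + Z²
z(t)*D = (-4 + (-7/3)²)*(13/2) = (-4 + 49/9)*(13/2) = (13/9)*(13/2) = 169/18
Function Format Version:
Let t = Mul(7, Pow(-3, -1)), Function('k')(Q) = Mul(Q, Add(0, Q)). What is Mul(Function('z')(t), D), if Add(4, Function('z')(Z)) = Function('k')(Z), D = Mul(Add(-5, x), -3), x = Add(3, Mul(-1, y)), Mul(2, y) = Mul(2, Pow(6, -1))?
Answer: Rational(169, 18) ≈ 9.3889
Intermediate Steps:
y = Rational(1, 6) (y = Mul(Rational(1, 2), Mul(2, Pow(6, -1))) = Mul(Rational(1, 2), Mul(2, Rational(1, 6))) = Mul(Rational(1, 2), Rational(1, 3)) = Rational(1, 6) ≈ 0.16667)
x = Rational(17, 6) (x = Add(3, Mul(-1, Rational(1, 6))) = Add(3, Rational(-1, 6)) = Rational(17, 6) ≈ 2.8333)
Function('k')(Q) = Pow(Q, 2) (Function('k')(Q) = Mul(Q, Q) = Pow(Q, 2))
D = Rational(13, 2) (D = Mul(Add(-5, Rational(17, 6)), -3) = Mul(Rational(-13, 6), -3) = Rational(13, 2) ≈ 6.5000)
t = Rational(-7, 3) (t = Mul(7, Rational(-1, 3)) = Rational(-7, 3) ≈ -2.3333)
Function('z')(Z) = Add(-4, Pow(Z, 2))
Mul(Function('z')(t), D) = Mul(Add(-4, Pow(Rational(-7, 3), 2)), Rational(13, 2)) = Mul(Add(-4, Rational(49, 9)), Rational(13, 2)) = Mul(Rational(13, 9), Rational(13, 2)) = Rational(169, 18)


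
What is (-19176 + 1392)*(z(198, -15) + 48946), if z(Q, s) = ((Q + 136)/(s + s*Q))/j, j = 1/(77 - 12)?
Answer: -173194937760/199 ≈ -8.7033e+8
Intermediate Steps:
j = 1/65 ≈ 0.015385
z(Q, s) = 65*(136 + Q)/(s + Q*s) (z(Q, s) = ((Q + 136)/(s + s*Q))/(1/65) = ((136 + Q)/(s + Q*s))*65 = 65*(136 + Q)/(s + Q*s))
(-19176 + 1392)*(z(198, -15) + 48946) = (-19176 + 1392)*(65*(136 + 198)/(-15*(1 + 198)) + 48946) = -17784*(65*(-1/15)*334/199 + 48946) = -17784*(65*(-1/15)*(1/199)*334 + 48946) = -17784*(-4342/597 + 48946) = -17784*29216420/597 = -173194937760/199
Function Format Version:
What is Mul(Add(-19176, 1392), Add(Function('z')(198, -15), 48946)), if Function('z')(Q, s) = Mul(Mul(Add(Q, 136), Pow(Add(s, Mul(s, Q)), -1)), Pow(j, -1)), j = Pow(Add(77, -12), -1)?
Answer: Rational(-173194937760, 199) ≈ -8.7033e+8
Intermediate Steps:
j = Rational(1, 65) (j = Pow(65, -1) = Rational(1, 65) ≈ 0.015385)
Function('z')(Q, s) = Mul(65, Pow(Add(s, Mul(Q, s)), -1), Add(136, Q)) (Function('z')(Q, s) = Mul(Mul(Add(Q, 136), Pow(Add(s, Mul(s, Q)), -1)), Pow(Rational(1, 65), -1)) = Mul(Mul(Add(136, Q), Pow(Add(s, Mul(Q, s)), -1)), 65) = Mul(Mul(Pow(Add(s, Mul(Q, s)), -1), Add(136, Q)), 65) = Mul(65, Pow(Add(s, Mul(Q, s)), -1), Add(136, Q)))
Mul(Add(-19176, 1392), Add(Function('z')(198, -15), 48946)) = Mul(Add(-19176, 1392), Add(Mul(65, Pow(-15, -1), Pow(Add(1, 198), -1), Add(136, 198)), 48946)) = Mul(-17784, Add(Mul(65, Rational(-1, 15), Pow(199, -1), 334), 48946)) = Mul(-17784, Add(Mul(65, Rational(-1, 15), Rational(1, 199), 334), 48946)) = Mul(-17784, Add(Rational(-4342, 597), 48946)) = Mul(-17784, Rational(29216420, 597)) = Rational(-173194937760, 199)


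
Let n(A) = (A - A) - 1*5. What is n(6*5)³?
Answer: -125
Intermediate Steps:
n(A) = -5 (n(A) = 0 - 5 = -5)
n(6*5)³ = (-5)³ = -125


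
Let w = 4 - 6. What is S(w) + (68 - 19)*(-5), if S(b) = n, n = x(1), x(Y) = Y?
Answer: -244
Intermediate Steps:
n = 1
w = -2
S(b) = 1
S(w) + (68 - 19)*(-5) = 1 + (68 - 19)*(-5) = 1 + 49*(-5) = 1 - 245 = -244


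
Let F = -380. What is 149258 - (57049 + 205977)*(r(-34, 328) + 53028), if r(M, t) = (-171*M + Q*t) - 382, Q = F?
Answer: 17407209938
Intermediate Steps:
Q = -380
r(M, t) = -382 - 380*t - 171*M (r(M, t) = (-171*M - 380*t) - 382 = (-380*t - 171*M) - 382 = -382 - 380*t - 171*M)
149258 - (57049 + 205977)*(r(-34, 328) + 53028) = 149258 - (57049 + 205977)*((-382 - 380*328 - 171*(-34)) + 53028) = 149258 - 263026*((-382 - 124640 + 5814) + 53028) = 149258 - 263026*(-119208 + 53028) = 149258 - 263026*(-66180) = 149258 - 1*(-17407060680) = 149258 + 17407060680 = 17407209938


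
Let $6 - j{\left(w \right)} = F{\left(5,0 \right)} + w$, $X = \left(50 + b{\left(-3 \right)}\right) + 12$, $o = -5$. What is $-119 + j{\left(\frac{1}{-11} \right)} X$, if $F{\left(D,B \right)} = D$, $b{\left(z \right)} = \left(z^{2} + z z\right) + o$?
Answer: $- \frac{409}{11} \approx -37.182$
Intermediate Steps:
$b{\left(z \right)} = -5 + 2 z^{2}$ ($b{\left(z \right)} = \left(z^{2} + z z\right) - 5 = \left(z^{2} + z^{2}\right) - 5 = 2 z^{2} - 5 = -5 + 2 z^{2}$)
$X = 75$ ($X = \left(50 - \left(5 - 2 \left(-3\right)^{2}\right)\right) + 12 = \left(50 + \left(-5 + 2 \cdot 9\right)\right) + 12 = \left(50 + \left(-5 + 18\right)\right) + 12 = \left(50 + 13\right) + 12 = 63 + 12 = 75$)
$j{\left(w \right)} = 1 - w$ ($j{\left(w \right)} = 6 - \left(5 + w\right) = 1 - w$)
$-119 + j{\left(\frac{1}{-11} \right)} X = -119 + \left(1 - \frac{1}{-11}\right) 75 = -119 + \left(1 - - \frac{1}{11}\right) 75 = -119 + \left(1 + \frac{1}{11}\right) 75 = -119 + \frac{12}{11} \cdot 75 = -119 + \frac{900}{11} = - \frac{409}{11}$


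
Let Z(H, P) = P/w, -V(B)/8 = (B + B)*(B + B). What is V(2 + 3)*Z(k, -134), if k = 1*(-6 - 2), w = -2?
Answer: -53600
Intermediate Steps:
V(B) = -32*B**2 (V(B) = -8*(B + B)*(B + B) = -8*2*B*2*B = -32*B**2)
k = -8 (k = 1*(-8) = -8)
Z(H, P) = -P/2 (Z(H, P) = P/(-2) = P*(-1/2) = -P/2)
V(2 + 3)*Z(k, -134) = (-32*(2 + 3)**2)*(-1/2*(-134)) = -32*5**2*67 = -32*25*67 = -800*67 = -53600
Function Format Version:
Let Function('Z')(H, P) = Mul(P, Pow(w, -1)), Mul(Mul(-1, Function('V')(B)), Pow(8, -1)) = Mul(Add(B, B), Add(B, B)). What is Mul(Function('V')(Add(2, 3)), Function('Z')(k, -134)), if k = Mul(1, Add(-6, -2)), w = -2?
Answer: -53600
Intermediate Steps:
Function('V')(B) = Mul(-32, Pow(B, 2)) (Function('V')(B) = Mul(-8, Mul(Add(B, B), Add(B, B))) = Mul(-8, Mul(Mul(2, B), Mul(2, B))) = Mul(-8, Mul(4, Pow(B, 2))) = Mul(-32, Pow(B, 2)))
k = -8 (k = Mul(1, -8) = -8)
Function('Z')(H, P) = Mul(Rational(-1, 2), P) (Function('Z')(H, P) = Mul(P, Pow(-2, -1)) = Mul(P, Rational(-1, 2)) = Mul(Rational(-1, 2), P))
Mul(Function('V')(Add(2, 3)), Function('Z')(k, -134)) = Mul(Mul(-32, Pow(Add(2, 3), 2)), Mul(Rational(-1, 2), -134)) = Mul(Mul(-32, Pow(5, 2)), 67) = Mul(Mul(-32, 25), 67) = Mul(-800, 67) = -53600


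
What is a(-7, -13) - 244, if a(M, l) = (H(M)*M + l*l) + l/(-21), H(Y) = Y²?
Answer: -8765/21 ≈ -417.38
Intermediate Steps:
a(M, l) = M³ + l² - l/21 (a(M, l) = (M²*M + l*l) + l/(-21) = (M³ + l²) + l*(-1/21) = (M³ + l²) - l/21 = M³ + l² - l/21)
a(-7, -13) - 244 = ((-7)³ + (-13)² - 1/21*(-13)) - 244 = (-343 + 169 + 13/21) - 244 = -3641/21 - 244 = -8765/21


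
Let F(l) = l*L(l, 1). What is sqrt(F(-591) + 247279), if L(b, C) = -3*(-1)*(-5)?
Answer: 4*sqrt(16009) ≈ 506.11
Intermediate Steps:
L(b, C) = -15 (L(b, C) = 3*(-5) = -15)
F(l) = -15*l (F(l) = l*(-15) = -15*l)
sqrt(F(-591) + 247279) = sqrt(-15*(-591) + 247279) = sqrt(8865 + 247279) = sqrt(256144) = 4*sqrt(16009)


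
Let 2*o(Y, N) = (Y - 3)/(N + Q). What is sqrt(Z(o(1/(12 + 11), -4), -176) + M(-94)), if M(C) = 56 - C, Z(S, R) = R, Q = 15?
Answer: I*sqrt(26) ≈ 5.099*I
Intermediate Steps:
o(Y, N) = (-3 + Y)/(2*(15 + N)) (o(Y, N) = ((Y - 3)/(N + 15))/2 = ((-3 + Y)/(15 + N))/2 = (-3 + Y)/(2*(15 + N)))
sqrt(Z(o(1/(12 + 11), -4), -176) + M(-94)) = sqrt(-176 + (56 - 1*(-94))) = sqrt(-176 + (56 + 94)) = sqrt(-176 + 150) = sqrt(-26) = I*sqrt(26)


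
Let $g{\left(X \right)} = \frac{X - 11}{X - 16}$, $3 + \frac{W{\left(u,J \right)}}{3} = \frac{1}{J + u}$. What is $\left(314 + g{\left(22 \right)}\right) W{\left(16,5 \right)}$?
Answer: $- \frac{58745}{21} \approx -2797.4$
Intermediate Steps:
$W{\left(u,J \right)} = -9 + \frac{3}{J + u}$
$g{\left(X \right)} = \frac{-11 + X}{-16 + X}$
$\left(314 + g{\left(22 \right)}\right) W{\left(16,5 \right)} = \left(314 + \frac{-11 + 22}{-16 + 22}\right) \frac{3 \left(1 - 15 - 48\right)}{5 + 16} = \left(314 + \frac{1}{6} \cdot 11\right) \frac{3 \left(1 - 15 - 48\right)}{21} = \left(314 + \frac{1}{6} \cdot 11\right) 3 \cdot \frac{1}{21} \left(-62\right) = \left(314 + \frac{11}{6}\right) \left(- \frac{62}{7}\right) = \frac{1895}{6} \left(- \frac{62}{7}\right) = - \frac{58745}{21}$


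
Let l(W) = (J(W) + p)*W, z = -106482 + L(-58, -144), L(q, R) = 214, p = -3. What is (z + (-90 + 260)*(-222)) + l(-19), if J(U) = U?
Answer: -143590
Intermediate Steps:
z = -106268 (z = -106482 + 214 = -106268)
l(W) = W*(-3 + W) (l(W) = (W - 3)*W = (-3 + W)*W = W*(-3 + W))
(z + (-90 + 260)*(-222)) + l(-19) = (-106268 + (-90 + 260)*(-222)) - 19*(-3 - 19) = (-106268 + 170*(-222)) - 19*(-22) = (-106268 - 37740) + 418 = -144008 + 418 = -143590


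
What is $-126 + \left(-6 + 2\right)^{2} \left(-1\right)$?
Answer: $-142$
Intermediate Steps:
$-126 + \left(-6 + 2\right)^{2} \left(-1\right) = -126 + \left(-4\right)^{2} \left(-1\right) = -126 + 16 \left(-1\right) = -126 - 16 = -142$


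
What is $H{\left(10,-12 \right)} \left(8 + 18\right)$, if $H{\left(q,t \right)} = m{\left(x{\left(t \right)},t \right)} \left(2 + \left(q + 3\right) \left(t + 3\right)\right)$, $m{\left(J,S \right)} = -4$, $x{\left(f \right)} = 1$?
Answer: $11960$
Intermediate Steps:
$H{\left(q,t \right)} = -8 - 4 \left(3 + q\right) \left(3 + t\right)$ ($H{\left(q,t \right)} = - 4 \left(2 + \left(q + 3\right) \left(t + 3\right)\right) = - 4 \left(2 + \left(3 + q\right) \left(3 + t\right)\right) = -8 - 4 \left(3 + q\right) \left(3 + t\right)$)
$H{\left(10,-12 \right)} \left(8 + 18\right) = \left(-44 - 120 - -144 - 40 \left(-12\right)\right) \left(8 + 18\right) = \left(-44 - 120 + 144 + 480\right) 26 = 460 \cdot 26 = 11960$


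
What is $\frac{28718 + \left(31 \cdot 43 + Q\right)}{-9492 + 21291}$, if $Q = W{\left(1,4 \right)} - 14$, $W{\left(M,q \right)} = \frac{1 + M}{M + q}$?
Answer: $\frac{150187}{58995} \approx 2.5458$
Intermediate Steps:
$W{\left(M,q \right)} = \frac{1 + M}{M + q}$
$Q = - \frac{68}{5}$ ($Q = \frac{1 + 1}{1 + 4} - 14 = \frac{1}{5} \cdot 2 - 14 = \frac{2}{5} - 14 = - \frac{68}{5} \approx -13.6$)
$\frac{28718 + \left(31 \cdot 43 + Q\right)}{-9492 + 21291} = \frac{28718 + \left(31 \cdot 43 - \frac{68}{5}\right)}{-9492 + 21291} = \frac{28718 + \left(1333 - \frac{68}{5}\right)}{11799} = \left(28718 + \frac{6597}{5}\right) \frac{1}{11799} = \frac{150187}{5} \cdot \frac{1}{11799} = \frac{150187}{58995}$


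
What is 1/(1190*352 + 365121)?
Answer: 1/784001 ≈ 1.2755e-6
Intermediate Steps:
1/(1190*352 + 365121) = 1/(418880 + 365121) = 1/784001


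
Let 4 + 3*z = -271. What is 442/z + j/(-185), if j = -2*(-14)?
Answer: -50602/10175 ≈ -4.9732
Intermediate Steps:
j = 28
z = -275/3 (z = -4/3 + (⅓)*(-271) = -4/3 - 271/3 = -275/3 ≈ -91.667)
442/z + j/(-185) = 442/(-275/3) + 28/(-185) = 442*(-3/275) + 28*(-1/185) = -1326/275 - 28/185 = -50602/10175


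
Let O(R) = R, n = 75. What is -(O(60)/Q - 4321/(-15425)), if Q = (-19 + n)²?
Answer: -3619039/12093200 ≈ -0.29926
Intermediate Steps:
Q = 3136 (Q = (-19 + 75)² = 56² = 3136)
-(O(60)/Q - 4321/(-15425)) = -(60/3136 - 4321/(-15425)) = -(60*(1/3136) - 4321*(-1/15425)) = -(15/784 + 4321/15425) = -1*3619039/12093200 = -3619039/12093200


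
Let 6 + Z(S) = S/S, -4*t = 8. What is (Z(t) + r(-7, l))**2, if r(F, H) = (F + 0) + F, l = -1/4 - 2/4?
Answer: 361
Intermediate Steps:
t = -2 (t = -1/4*8 = -2)
l = -3/4 (l = -1*1/4 - 2*1/4 = -1/4 - 1/2 = -3/4 ≈ -0.75000)
r(F, H) = 2*F (r(F, H) = F + F = 2*F)
Z(S) = -5 (Z(S) = -6 + S/S = -6 + 1 = -5)
(Z(t) + r(-7, l))**2 = (-5 + 2*(-7))**2 = (-5 - 14)**2 = (-19)**2 = 361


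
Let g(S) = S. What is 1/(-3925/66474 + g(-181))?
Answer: -66474/12035719 ≈ -0.0055231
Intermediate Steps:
1/(-3925/66474 + g(-181)) = 1/(-3925/66474 - 181) = 1/(-12035719/66474) = -66474/12035719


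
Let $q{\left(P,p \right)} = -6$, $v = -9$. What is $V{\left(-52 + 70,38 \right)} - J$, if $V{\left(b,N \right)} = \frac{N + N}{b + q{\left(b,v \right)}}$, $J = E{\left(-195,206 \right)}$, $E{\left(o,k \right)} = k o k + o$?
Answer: $\frac{24825664}{3} \approx 8.2752 \cdot 10^{6}$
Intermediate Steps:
$E{\left(o,k \right)} = o + o k^{2}$ ($E{\left(o,k \right)} = o k^{2} + o = o + o k^{2}$)
$J = -8275215$ ($J = - 195 \left(1 + 206^{2}\right) = - 195 \left(1 + 42436\right) = \left(-195\right) 42437 = -8275215$)
$V{\left(b,N \right)} = \frac{2 N}{-6 + b}$ ($V{\left(b,N \right)} = \frac{N + N}{b - 6} = \frac{2 N}{-6 + b}$)
$V{\left(-52 + 70,38 \right)} - J = 2 \cdot 38 \frac{1}{-6 + \left(-52 + 70\right)} - -8275215 = 2 \cdot 38 \frac{1}{-6 + 18} + 8275215 = 2 \cdot 38 \cdot \frac{1}{12} + 8275215 = \frac{19}{3} + 8275215 = \frac{24825664}{3}$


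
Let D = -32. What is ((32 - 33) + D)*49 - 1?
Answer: -1618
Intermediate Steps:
((32 - 33) + D)*49 - 1 = ((32 - 33) - 32)*49 - 1 = (-1 - 32)*49 - 1 = -33*49 - 1 = -1617 - 1 = -1618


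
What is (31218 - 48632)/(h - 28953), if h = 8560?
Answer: 17414/20393 ≈ 0.85392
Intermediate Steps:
(31218 - 48632)/(h - 28953) = (31218 - 48632)/(8560 - 28953) = -17414/(-20393) = -17414*(-1/20393) = 17414/20393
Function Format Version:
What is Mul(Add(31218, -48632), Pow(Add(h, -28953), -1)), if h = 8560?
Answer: Rational(17414, 20393) ≈ 0.85392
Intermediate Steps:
Mul(Add(31218, -48632), Pow(Add(h, -28953), -1)) = Mul(Add(31218, -48632), Pow(Add(8560, -28953), -1)) = Mul(-17414, Pow(-20393, -1)) = Mul(-17414, Rational(-1, 20393)) = Rational(17414, 20393)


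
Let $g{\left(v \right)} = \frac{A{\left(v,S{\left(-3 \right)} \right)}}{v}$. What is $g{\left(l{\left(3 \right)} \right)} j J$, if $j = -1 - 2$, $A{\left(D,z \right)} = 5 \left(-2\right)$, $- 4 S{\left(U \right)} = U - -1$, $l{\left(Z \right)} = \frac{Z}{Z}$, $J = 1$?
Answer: $30$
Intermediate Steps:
$l{\left(Z \right)} = 1$
$S{\left(U \right)} = - \frac{1}{4} - \frac{U}{4}$ ($S{\left(U \right)} = - \frac{U - -1}{4} = - \frac{U + 1}{4} = - \frac{1 + U}{4} = - \frac{1}{4} - \frac{U}{4}$)
$A{\left(D,z \right)} = -10$
$g{\left(v \right)} = - \frac{10}{v}$
$j = -3$
$g{\left(l{\left(3 \right)} \right)} j J = - \frac{10}{1} \left(-3\right) 1 = \left(-10\right) 1 \left(-3\right) 1 = \left(-10\right) \left(-3\right) 1 = 30 \cdot 1 = 30$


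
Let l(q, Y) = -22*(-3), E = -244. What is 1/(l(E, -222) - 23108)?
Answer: -1/23042 ≈ -4.3399e-5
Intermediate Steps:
l(q, Y) = 66
1/(l(E, -222) - 23108) = 1/(66 - 23108) = 1/(-23042) = -1/23042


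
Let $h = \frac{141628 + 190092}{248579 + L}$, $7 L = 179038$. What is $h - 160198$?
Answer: $- \frac{307432217978}{1919091} \approx -1.602 \cdot 10^{5}$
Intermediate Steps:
$L = \frac{179038}{7}$ ($L = \frac{1}{7} \cdot 179038 = \frac{179038}{7} \approx 25577.0$)
$h = \frac{2322040}{1919091}$ ($h = \frac{141628 + 190092}{248579 + \frac{179038}{7}} = \frac{331720}{\frac{1919091}{7}} = 331720 \cdot \frac{7}{1919091} = \frac{2322040}{1919091} \approx 1.21$)
$h - 160198 = \frac{2322040}{1919091} - 160198 = - \frac{307432217978}{1919091}$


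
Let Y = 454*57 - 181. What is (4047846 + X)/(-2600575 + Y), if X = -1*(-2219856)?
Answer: -3133851/1287439 ≈ -2.4342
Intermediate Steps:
X = 2219856
Y = 25697 (Y = 25878 - 181 = 25697)
(4047846 + X)/(-2600575 + Y) = (4047846 + 2219856)/(-2600575 + 25697) = 6267702/(-2574878) = 6267702*(-1/2574878) = -3133851/1287439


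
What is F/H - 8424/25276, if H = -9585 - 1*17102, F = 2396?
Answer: -71343146/168635153 ≈ -0.42306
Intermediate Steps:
H = -26687 (H = -9585 - 17102 = -26687)
F/H - 8424/25276 = 2396/(-26687) - 8424/25276 = 2396*(-1/26687) - 8424*1/25276 = -2396/26687 - 2106/6319 = -71343146/168635153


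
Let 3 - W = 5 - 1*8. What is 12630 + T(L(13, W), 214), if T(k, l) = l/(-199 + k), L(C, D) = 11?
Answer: 1187113/94 ≈ 12629.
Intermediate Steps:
W = 6 (W = 3 - (5 - 1*8) = 3 - (5 - 8) = 3 - 1*(-3) = 3 + 3 = 6)
T(k, l) = l/(-199 + k)
12630 + T(L(13, W), 214) = 12630 + 214/(-199 + 11) = 12630 + 214/(-188) = 12630 + 214*(-1/188) = 12630 - 107/94 = 1187113/94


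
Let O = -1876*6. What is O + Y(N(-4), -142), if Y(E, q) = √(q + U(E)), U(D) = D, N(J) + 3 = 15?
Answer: -11256 + I*√130 ≈ -11256.0 + 11.402*I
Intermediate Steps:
N(J) = 12 (N(J) = -3 + 15 = 12)
O = -11256
Y(E, q) = √(E + q) (Y(E, q) = √(q + E) = √(E + q))
O + Y(N(-4), -142) = -11256 + √(12 - 142) = -11256 + √(-130) = -11256 + I*√130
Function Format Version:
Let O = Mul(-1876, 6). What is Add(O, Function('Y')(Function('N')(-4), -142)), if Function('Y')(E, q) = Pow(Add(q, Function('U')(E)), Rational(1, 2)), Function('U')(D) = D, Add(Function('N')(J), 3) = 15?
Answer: Add(-11256, Mul(I, Pow(130, Rational(1, 2)))) ≈ Add(-11256., Mul(11.402, I))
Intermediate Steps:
Function('N')(J) = 12 (Function('N')(J) = Add(-3, 15) = 12)
O = -11256
Function('Y')(E, q) = Pow(Add(E, q), Rational(1, 2)) (Function('Y')(E, q) = Pow(Add(q, E), Rational(1, 2)) = Pow(Add(E, q), Rational(1, 2)))
Add(O, Function('Y')(Function('N')(-4), -142)) = Add(-11256, Pow(Add(12, -142), Rational(1, 2))) = Add(-11256, Pow(-130, Rational(1, 2))) = Add(-11256, Mul(I, Pow(130, Rational(1, 2))))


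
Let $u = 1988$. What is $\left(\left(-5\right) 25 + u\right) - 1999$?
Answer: $-136$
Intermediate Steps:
$\left(\left(-5\right) 25 + u\right) - 1999 = \left(\left(-5\right) 25 + 1988\right) - 1999 = \left(-125 + 1988\right) - 1999 = 1863 - 1999 = -136$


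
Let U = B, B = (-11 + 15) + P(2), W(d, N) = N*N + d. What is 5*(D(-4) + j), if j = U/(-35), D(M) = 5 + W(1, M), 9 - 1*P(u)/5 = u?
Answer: 731/7 ≈ 104.43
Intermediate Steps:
P(u) = 45 - 5*u
W(d, N) = d + N**2 (W(d, N) = N**2 + d = d + N**2)
B = 39 (B = (-11 + 15) + (45 - 5*2) = 4 + (45 - 10) = 4 + 35 = 39)
U = 39
D(M) = 6 + M**2 (D(M) = 5 + (1 + M**2) = 6 + M**2)
j = -39/35 (j = 39/(-35) = 39*(-1/35) = -39/35 ≈ -1.1143)
5*(D(-4) + j) = 5*((6 + (-4)**2) - 39/35) = 5*((6 + 16) - 39/35) = 5*(22 - 39/35) = 5*(731/35) = 731/7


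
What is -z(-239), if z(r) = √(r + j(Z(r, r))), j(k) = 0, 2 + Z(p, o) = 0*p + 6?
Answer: -I*√239 ≈ -15.46*I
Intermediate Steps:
Z(p, o) = 4 (Z(p, o) = -2 + (0*p + 6) = -2 + (0 + 6) = -2 + 6 = 4)
z(r) = √r (z(r) = √(r + 0) = √r)
-z(-239) = -√(-239) = -I*√239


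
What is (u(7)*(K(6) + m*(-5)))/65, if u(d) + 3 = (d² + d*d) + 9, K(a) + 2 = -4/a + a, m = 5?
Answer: -104/3 ≈ -34.667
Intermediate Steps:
K(a) = -2 + a - 4/a (K(a) = -2 + (-4/a + a) = -2 + (a - 4/a) = -2 + a - 4/a)
u(d) = 6 + 2*d² (u(d) = -3 + ((d² + d*d) + 9) = -3 + ((d² + d²) + 9) = -3 + (2*d² + 9) = -3 + (9 + 2*d²) = 6 + 2*d²)
(u(7)*(K(6) + m*(-5)))/65 = ((6 + 2*7²)*((-2 + 6 - 4/6) + 5*(-5)))/65 = ((6 + 2*49)*((-2 + 6 - 4*⅙) - 25))*(1/65) = ((6 + 98)*((-2 + 6 - ⅔) - 25))*(1/65) = (104*(10/3 - 25))*(1/65) = (104*(-65/3))*(1/65) = -6760/3*1/65 = -104/3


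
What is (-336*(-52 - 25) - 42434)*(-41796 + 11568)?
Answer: 500636136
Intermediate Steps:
(-336*(-52 - 25) - 42434)*(-41796 + 11568) = (-336*(-77) - 42434)*(-30228) = (25872 - 42434)*(-30228) = -16562*(-30228) = 500636136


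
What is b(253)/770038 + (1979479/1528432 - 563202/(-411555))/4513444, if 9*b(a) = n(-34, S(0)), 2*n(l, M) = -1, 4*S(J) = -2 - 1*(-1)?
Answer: 1698682995076409093/3279332693897583551542080 ≈ 5.1800e-7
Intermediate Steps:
S(J) = -¼ (S(J) = (-2 - 1*(-1))/4 = (-2 + 1)/4 = (¼)*(-1) = -¼)
n(l, M) = -½ (n(l, M) = (½)*(-1) = -½)
b(a) = -1/18 (b(a) = (⅑)*(-½) = -1/18)
b(253)/770038 + (1979479/1528432 - 563202/(-411555))/4513444 = -1/18/770038 + (1979479/1528432 - 563202/(-411555))/4513444 = -1/18*1/770038 + (1979479*(1/1528432) - 563202*(-1/411555))*(1/4513444) = -1/13860684 + (1979479/1528432 + 187734/137185)*(1/4513444) = -1/13860684 + (558493479703/209677943920)*(1/4513444) = -1/13860684 + 558493479703/946369657918060480 = 1698682995076409093/3279332693897583551542080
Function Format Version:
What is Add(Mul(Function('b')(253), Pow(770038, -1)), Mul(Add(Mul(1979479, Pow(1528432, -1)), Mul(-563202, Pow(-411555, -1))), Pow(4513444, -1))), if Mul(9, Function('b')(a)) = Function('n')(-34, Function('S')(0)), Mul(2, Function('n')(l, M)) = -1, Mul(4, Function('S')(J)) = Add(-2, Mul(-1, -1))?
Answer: Rational(1698682995076409093, 3279332693897583551542080) ≈ 5.1800e-7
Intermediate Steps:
Function('S')(J) = Rational(-1, 4) (Function('S')(J) = Mul(Rational(1, 4), Add(-2, Mul(-1, -1))) = Mul(Rational(1, 4), Add(-2, 1)) = Mul(Rational(1, 4), -1) = Rational(-1, 4))
Function('n')(l, M) = Rational(-1, 2) (Function('n')(l, M) = Mul(Rational(1, 2), -1) = Rational(-1, 2))
Function('b')(a) = Rational(-1, 18) (Function('b')(a) = Mul(Rational(1, 9), Rational(-1, 2)) = Rational(-1, 18))
Add(Mul(Function('b')(253), Pow(770038, -1)), Mul(Add(Mul(1979479, Pow(1528432, -1)), Mul(-563202, Pow(-411555, -1))), Pow(4513444, -1))) = Add(Mul(Rational(-1, 18), Pow(770038, -1)), Mul(Add(Mul(1979479, Pow(1528432, -1)), Mul(-563202, Pow(-411555, -1))), Pow(4513444, -1))) = Add(Mul(Rational(-1, 18), Rational(1, 770038)), Mul(Add(Mul(1979479, Rational(1, 1528432)), Mul(-563202, Rational(-1, 411555))), Rational(1, 4513444))) = Add(Rational(-1, 13860684), Mul(Add(Rational(1979479, 1528432), Rational(187734, 137185)), Rational(1, 4513444))) = Add(Rational(-1, 13860684), Mul(Rational(558493479703, 209677943920), Rational(1, 4513444))) = Add(Rational(-1, 13860684), Rational(558493479703, 946369657918060480)) = Rational(1698682995076409093, 3279332693897583551542080)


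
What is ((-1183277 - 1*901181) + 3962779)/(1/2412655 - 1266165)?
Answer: -4531740552255/3054819318074 ≈ -1.4835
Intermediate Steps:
((-1183277 - 1*901181) + 3962779)/(1/2412655 - 1266165) = ((-1183277 - 901181) + 3962779)/(1/2412655 - 1266165) = (-2084458 + 3962779)/(-3054819318074/2412655) = 1878321*(-2412655/3054819318074) = -4531740552255/3054819318074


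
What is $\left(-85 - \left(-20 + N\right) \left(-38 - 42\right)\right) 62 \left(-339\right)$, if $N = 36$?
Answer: $-25116510$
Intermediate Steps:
$\left(-85 - \left(-20 + N\right) \left(-38 - 42\right)\right) 62 \left(-339\right) = \left(-85 - \left(-20 + 36\right) \left(-38 - 42\right)\right) 62 \left(-339\right) = \left(-85 - 16 \left(-80\right)\right) \left(-21018\right) = \left(-85 - -1280\right) \left(-21018\right) = \left(-85 + 1280\right) \left(-21018\right) = 1195 \left(-21018\right) = -25116510$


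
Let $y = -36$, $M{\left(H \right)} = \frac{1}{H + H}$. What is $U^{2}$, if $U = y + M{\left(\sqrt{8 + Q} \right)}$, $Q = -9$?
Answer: $\frac{\left(72 + i\right)^{2}}{4} \approx 1295.8 + 36.0 i$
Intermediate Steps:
$M{\left(H \right)} = \frac{1}{2 H}$
$U = -36 - \frac{i}{2}$ ($U = -36 + \frac{1}{2 \sqrt{8 - 9}} = -36 + \frac{1}{2 \sqrt{-1}} = -36 + \frac{1}{2 i} = -36 + \frac{\left(-1\right) i}{2} = -36 - \frac{i}{2} \approx -36.0 - 0.5 i$)
$U^{2} = \left(-36 - \frac{i}{2}\right)^{2}$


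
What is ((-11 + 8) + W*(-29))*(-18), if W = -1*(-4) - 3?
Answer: 576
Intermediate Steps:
W = 1 (W = 4 - 3 = 1)
((-11 + 8) + W*(-29))*(-18) = ((-11 + 8) + 1*(-29))*(-18) = (-3 - 29)*(-18) = -32*(-18) = 576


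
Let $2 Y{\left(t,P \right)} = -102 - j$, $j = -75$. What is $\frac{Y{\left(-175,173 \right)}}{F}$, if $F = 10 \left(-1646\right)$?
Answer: $\frac{27}{32920} \approx 0.00082017$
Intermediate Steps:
$Y{\left(t,P \right)} = - \frac{27}{2}$ ($Y{\left(t,P \right)} = \frac{-102 - -75}{2} = \frac{-102 + 75}{2} = \frac{1}{2} \left(-27\right) = - \frac{27}{2}$)
$F = -16460$
$\frac{Y{\left(-175,173 \right)}}{F} = - \frac{27}{2 \left(-16460\right)} = \left(- \frac{27}{2}\right) \left(- \frac{1}{16460}\right) = \frac{27}{32920}$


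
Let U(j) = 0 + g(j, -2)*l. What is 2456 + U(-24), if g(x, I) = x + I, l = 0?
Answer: 2456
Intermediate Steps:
g(x, I) = I + x
U(j) = 0 (U(j) = 0 + (-2 + j)*0 = 0 + 0 = 0)
2456 + U(-24) = 2456 + 0 = 2456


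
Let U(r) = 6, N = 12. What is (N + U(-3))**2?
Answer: 324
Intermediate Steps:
(N + U(-3))**2 = (12 + 6)**2 = 18**2 = 324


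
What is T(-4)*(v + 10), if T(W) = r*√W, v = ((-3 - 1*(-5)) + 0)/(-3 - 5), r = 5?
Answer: 195*I/2 ≈ 97.5*I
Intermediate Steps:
v = -¼ (v = ((-3 + 5) + 0)/(-8) = (2 + 0)*(-⅛) = 2*(-⅛) = -¼ ≈ -0.25000)
T(W) = 5*√W
T(-4)*(v + 10) = (5*√(-4))*(-¼ + 10) = (5*(2*I))*(39/4) = (10*I)*(39/4) = 195*I/2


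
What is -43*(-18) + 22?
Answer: 796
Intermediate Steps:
-43*(-18) + 22 = 774 + 22 = 796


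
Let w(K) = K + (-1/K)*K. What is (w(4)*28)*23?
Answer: 1932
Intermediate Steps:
w(K) = -1 + K (w(K) = K - 1 = -1 + K)
(w(4)*28)*23 = ((-1 + 4)*28)*23 = (3*28)*23 = 84*23 = 1932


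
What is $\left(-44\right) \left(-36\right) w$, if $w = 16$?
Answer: $25344$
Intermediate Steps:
$\left(-44\right) \left(-36\right) w = \left(-44\right) \left(-36\right) 16 = 1584 \cdot 16 = 25344$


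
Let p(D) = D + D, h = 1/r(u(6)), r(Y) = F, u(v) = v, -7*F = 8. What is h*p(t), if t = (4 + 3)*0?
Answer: 0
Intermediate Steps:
F = -8/7 (F = -⅐*8 = -8/7 ≈ -1.1429)
r(Y) = -8/7
h = -7/8 (h = 1/(-8/7) = -7/8 ≈ -0.87500)
t = 0 (t = 7*0 = 0)
p(D) = 2*D
h*p(t) = -7*0/4 = -7/8*0 = 0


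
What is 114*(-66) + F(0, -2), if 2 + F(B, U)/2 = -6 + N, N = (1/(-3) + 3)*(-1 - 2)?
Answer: -7556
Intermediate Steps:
N = -8 (N = (-⅓ + 3)*(-3) = (8/3)*(-3) = -8)
F(B, U) = -32 (F(B, U) = -4 + 2*(-6 - 8) = -4 + 2*(-14) = -4 - 28 = -32)
114*(-66) + F(0, -2) = 114*(-66) - 32 = -7524 - 32 = -7556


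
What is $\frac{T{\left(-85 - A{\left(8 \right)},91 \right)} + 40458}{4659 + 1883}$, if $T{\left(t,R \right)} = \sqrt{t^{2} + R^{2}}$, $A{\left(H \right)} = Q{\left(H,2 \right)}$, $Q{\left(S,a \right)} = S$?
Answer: $\frac{20229}{3271} + \frac{\sqrt{16930}}{6542} \approx 6.2042$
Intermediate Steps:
$A{\left(H \right)} = H$
$T{\left(t,R \right)} = \sqrt{R^{2} + t^{2}}$
$\frac{T{\left(-85 - A{\left(8 \right)},91 \right)} + 40458}{4659 + 1883} = \frac{\sqrt{91^{2} + \left(-85 - 8\right)^{2}} + 40458}{4659 + 1883} = \frac{\sqrt{8281 + \left(-85 - 8\right)^{2}} + 40458}{6542} = \left(\sqrt{8281 + \left(-93\right)^{2}} + 40458\right) \frac{1}{6542} = \left(\sqrt{8281 + 8649} + 40458\right) \frac{1}{6542} = \left(\sqrt{16930} + 40458\right) \frac{1}{6542} = \left(40458 + \sqrt{16930}\right) \frac{1}{6542} = \frac{20229}{3271} + \frac{\sqrt{16930}}{6542}$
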